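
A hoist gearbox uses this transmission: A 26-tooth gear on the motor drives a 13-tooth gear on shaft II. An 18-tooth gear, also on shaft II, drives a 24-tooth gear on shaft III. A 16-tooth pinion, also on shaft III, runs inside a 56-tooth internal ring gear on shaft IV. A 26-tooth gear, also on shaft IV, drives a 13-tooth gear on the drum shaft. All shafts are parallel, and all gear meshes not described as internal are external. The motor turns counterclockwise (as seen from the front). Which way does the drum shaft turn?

the motor → shaft II: external mesh, 1 reversal → CW.
shaft II → shaft III: external mesh, 1 reversal → CCW.
shaft III → shaft IV: internal mesh, same direction → CCW.
shaft IV → the drum shaft: external mesh, 1 reversal → CW.
3 reversals in total — an odd number — so the drum shaft turns opposite to the motor.

clockwise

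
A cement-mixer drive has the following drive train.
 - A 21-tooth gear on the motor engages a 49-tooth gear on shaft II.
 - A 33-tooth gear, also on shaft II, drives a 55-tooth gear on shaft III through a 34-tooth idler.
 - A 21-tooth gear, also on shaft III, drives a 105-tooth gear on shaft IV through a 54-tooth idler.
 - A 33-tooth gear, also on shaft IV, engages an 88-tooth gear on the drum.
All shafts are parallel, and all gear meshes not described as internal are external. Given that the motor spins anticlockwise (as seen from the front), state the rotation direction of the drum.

the motor → shaft II: external mesh, 1 reversal → CW.
shaft II → shaft III: driver → idler → driven is 2 external meshes, 2 reversals → CW.
shaft III → shaft IV: driver → idler → driven is 2 external meshes, 2 reversals → CW.
shaft IV → the drum: external mesh, 1 reversal → CCW.
6 reversals in total — an even number — so the drum turns the same way as the motor.

anticlockwise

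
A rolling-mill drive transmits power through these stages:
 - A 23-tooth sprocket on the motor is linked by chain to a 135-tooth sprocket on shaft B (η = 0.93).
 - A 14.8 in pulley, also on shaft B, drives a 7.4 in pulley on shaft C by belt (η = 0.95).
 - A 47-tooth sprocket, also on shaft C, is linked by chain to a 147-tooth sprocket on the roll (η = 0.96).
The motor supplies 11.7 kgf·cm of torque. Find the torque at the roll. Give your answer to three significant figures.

After the chain (135/23): 11.7 × 5.8696 × 0.93 = 63.867 kgf·cm
After the belt (7.4/14.8): 63.867 × 0.5 × 0.95 = 30.337 kgf·cm
After the chain (147/47): 30.337 × 3.1277 × 0.96 = 91.088 kgf·cm

91.1 kgf·cm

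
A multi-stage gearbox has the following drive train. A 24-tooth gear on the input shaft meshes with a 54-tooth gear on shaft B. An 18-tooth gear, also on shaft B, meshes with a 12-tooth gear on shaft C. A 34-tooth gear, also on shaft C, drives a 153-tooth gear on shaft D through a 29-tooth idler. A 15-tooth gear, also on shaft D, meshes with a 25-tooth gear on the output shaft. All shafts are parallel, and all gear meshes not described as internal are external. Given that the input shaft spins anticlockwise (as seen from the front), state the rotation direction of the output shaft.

the input shaft → shaft B: external mesh, 1 reversal → CW.
shaft B → shaft C: external mesh, 1 reversal → CCW.
shaft C → shaft D: driver → idler → driven is 2 external meshes, 2 reversals → CCW.
shaft D → the output shaft: external mesh, 1 reversal → CW.
5 reversals in total — an odd number — so the output shaft turns opposite to the input shaft.

clockwise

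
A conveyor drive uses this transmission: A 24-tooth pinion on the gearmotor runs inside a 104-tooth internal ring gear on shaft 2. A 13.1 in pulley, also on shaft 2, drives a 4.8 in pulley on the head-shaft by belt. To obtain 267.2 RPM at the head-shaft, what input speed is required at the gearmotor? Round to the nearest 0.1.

Overall ratio R = 4.3333 × 0.36641 = 1.5878.
Required input speed = output speed × R = 267.2 × 1.5878 = 424.26 RPM.

424.3 RPM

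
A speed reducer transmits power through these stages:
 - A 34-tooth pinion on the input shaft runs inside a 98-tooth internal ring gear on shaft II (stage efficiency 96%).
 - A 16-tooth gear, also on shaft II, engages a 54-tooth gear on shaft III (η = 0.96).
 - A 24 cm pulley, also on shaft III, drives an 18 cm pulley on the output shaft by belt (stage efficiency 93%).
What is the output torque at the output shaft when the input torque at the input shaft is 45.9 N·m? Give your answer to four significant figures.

Internal gear: ratio = 98/34 = 2.8824; torque at shaft II = 45.9 × 2.8824 × 0.96 = 127.01 N·m.
Gear mesh: ratio = 54/16 = 3.375; torque at shaft III = 127.01 × 3.375 × 0.96 = 411.51 N·m.
Belt: ratio = 18/24 = 0.75; torque at the output shaft = 411.51 × 0.75 × 0.93 = 287.03 N·m.

287.0 N·m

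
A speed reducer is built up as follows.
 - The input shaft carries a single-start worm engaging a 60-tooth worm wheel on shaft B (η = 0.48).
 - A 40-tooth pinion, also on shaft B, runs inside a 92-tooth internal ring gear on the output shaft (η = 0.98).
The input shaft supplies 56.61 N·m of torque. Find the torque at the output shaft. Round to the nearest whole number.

Worm: ratio = 60/1 = 60; torque at shaft B = 56.61 × 60 × 0.48 = 1630.4 N·m.
Internal gear: ratio = 92/40 = 2.3; torque at the output shaft = 1630.4 × 2.3 × 0.98 = 3674.8 N·m.

3675 N·m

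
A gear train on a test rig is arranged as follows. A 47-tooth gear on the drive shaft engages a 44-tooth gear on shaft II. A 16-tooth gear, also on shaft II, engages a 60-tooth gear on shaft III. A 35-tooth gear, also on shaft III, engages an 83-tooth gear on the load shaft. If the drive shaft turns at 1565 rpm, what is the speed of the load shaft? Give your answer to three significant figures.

188 rpm

the drive shaft → shaft II (gear mesh, 44/47): 1565 ÷ 0.93617 = 1671.7 rpm
shaft II → shaft III (gear mesh, 60/16): 1671.7 ÷ 3.75 = 445.79 rpm
shaft III → the load shaft (gear mesh, 83/35): 445.79 ÷ 2.3714 = 187.98 rpm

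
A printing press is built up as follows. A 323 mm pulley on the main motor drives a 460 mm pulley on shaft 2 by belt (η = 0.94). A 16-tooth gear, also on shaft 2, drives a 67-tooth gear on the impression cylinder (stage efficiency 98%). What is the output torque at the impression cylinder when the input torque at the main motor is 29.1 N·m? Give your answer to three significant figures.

160 N·m

After the belt (460/323): 29.1 × 1.4241 × 0.94 = 38.956 N·m
After the gear mesh (67/16): 38.956 × 4.1875 × 0.98 = 159.87 N·m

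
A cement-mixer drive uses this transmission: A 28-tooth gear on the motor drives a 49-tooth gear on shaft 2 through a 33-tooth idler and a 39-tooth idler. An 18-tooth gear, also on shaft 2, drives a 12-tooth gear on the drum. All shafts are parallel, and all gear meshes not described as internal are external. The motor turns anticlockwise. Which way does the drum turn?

anticlockwise

the motor → shaft 2: driver → idler → idler → driven is 3 external meshes, 3 reversals → CW.
shaft 2 → the drum: external mesh, 1 reversal → CCW.
4 reversals in total — an even number — so the drum turns the same way as the motor.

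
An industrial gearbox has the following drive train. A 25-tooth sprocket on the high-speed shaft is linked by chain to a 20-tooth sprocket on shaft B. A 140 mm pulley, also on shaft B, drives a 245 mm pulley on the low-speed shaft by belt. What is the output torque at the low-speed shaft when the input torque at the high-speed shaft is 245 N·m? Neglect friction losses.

chain 20/25 = 0.8 → τ = 245·0.8 = 196 N·m
belt 245/140 = 1.75 → τ = 196·1.75 = 343 N·m

343 N·m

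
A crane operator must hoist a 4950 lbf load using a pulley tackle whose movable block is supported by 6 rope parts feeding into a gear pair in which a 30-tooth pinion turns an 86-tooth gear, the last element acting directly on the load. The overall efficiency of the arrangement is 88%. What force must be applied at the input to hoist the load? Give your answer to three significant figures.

Block-and-tackle MA = number of supporting rope parts = 6.
Gear pair MA = 86/30 = 2.8667.
Combined ideal MA = 6 × 2.8667 = 17.2.
Actual MA = 17.2 × 0.88 = 15.136.
Effort = load / actual MA = 4950 / 15.136 = 327.03 lbf.

327 lbf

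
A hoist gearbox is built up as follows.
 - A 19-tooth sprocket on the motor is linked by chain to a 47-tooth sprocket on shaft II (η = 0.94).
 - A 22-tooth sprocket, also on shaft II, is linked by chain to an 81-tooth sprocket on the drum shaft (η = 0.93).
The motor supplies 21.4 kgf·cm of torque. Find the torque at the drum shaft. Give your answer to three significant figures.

After the chain (47/19): 21.4 × 2.4737 × 0.94 = 49.761 kgf·cm
After the chain (81/22): 49.761 × 3.6818 × 0.93 = 170.38 kgf·cm

170 kgf·cm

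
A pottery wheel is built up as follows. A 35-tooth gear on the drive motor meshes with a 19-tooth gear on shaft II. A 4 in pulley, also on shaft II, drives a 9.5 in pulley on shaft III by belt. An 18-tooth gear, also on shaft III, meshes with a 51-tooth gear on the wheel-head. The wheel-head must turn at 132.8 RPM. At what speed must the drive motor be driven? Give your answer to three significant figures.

485 RPM

Overall ratio R = 0.54286 × 2.375 × 2.8333 = 3.653.
Required input speed = output speed × R = 132.8 × 3.653 = 485.12 RPM.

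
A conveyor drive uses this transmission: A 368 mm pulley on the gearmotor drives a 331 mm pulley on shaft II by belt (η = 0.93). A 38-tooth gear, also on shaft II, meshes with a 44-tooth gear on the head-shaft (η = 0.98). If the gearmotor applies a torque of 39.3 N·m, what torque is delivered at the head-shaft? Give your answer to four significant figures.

After the belt (331/368): 39.3 × 0.89946 × 0.93 = 32.874 N·m
After the gear mesh (44/38): 32.874 × 1.1579 × 0.98 = 37.304 N·m

37.30 N·m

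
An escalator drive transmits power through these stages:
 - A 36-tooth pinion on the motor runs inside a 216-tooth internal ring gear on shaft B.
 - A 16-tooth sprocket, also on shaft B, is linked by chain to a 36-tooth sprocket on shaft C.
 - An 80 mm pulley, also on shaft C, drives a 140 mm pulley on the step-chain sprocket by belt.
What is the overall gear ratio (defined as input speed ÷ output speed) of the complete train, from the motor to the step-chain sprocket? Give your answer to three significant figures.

23.6

Each stage contributes driven/driver: internal gear 216/36 = 6, chain 36/16 = 2.25, belt 140/80 = 1.75.
Overall: 6 × 2.25 × 1.75 = 23.625.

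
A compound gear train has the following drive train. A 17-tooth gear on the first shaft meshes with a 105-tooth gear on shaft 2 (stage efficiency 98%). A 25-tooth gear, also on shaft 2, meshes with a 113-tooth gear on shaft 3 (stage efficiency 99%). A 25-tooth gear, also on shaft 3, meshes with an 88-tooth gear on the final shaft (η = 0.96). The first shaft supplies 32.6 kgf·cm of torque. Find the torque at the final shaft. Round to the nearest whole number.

Gear mesh: ratio = 105/17 = 6.1765; torque at shaft 2 = 32.6 × 6.1765 × 0.98 = 197.33 kgf·cm.
Gear mesh: ratio = 113/25 = 4.52; torque at shaft 3 = 197.33 × 4.52 × 0.99 = 882.99 kgf·cm.
Gear mesh: ratio = 88/25 = 3.52; torque at the final shaft = 882.99 × 3.52 × 0.96 = 2983.8 kgf·cm.

2984 kgf·cm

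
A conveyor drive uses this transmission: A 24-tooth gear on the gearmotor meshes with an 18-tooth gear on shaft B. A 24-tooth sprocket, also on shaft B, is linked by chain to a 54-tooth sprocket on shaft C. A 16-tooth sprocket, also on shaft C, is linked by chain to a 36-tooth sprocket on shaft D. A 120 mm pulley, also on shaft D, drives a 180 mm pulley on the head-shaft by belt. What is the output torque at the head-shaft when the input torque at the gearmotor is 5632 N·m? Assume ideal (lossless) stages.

32076 N·m

Gear mesh: ratio = 18/24 = 0.75; torque at shaft B = 5632 × 0.75 = 4224 N·m.
Chain: ratio = 54/24 = 2.25; torque at shaft C = 4224 × 2.25 = 9504 N·m.
Chain: ratio = 36/16 = 2.25; torque at shaft D = 9504 × 2.25 = 21384 N·m.
Belt: ratio = 180/120 = 1.5; torque at the head-shaft = 21384 × 1.5 = 32076 N·m.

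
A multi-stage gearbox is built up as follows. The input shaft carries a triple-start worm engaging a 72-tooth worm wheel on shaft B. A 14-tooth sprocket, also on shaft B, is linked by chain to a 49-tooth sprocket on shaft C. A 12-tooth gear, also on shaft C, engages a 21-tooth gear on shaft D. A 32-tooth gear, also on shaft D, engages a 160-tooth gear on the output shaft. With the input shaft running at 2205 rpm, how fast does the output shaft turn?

Worm: ratio = 72/3 = 24, so shaft B turns at 2205 / 24 = 91.875 rpm.
Chain: ratio = 49/14 = 3.5, so shaft C turns at 91.875 / 3.5 = 26.25 rpm.
Gear mesh: ratio = 21/12 = 1.75, so shaft D turns at 26.25 / 1.75 = 15 rpm.
Gear mesh: ratio = 160/32 = 5, so the output shaft turns at 15 / 5 = 3 rpm.

3 rpm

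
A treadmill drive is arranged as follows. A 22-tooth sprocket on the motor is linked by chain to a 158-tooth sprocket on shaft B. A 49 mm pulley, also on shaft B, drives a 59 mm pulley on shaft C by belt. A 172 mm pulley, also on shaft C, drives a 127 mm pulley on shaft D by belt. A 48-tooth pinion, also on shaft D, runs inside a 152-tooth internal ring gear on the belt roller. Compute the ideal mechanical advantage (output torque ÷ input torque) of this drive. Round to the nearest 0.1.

Each stage contributes driven/driver: chain 158/22 = 7.1818, belt 59/49 = 1.2041, belt 127/172 = 0.73837, internal gear 152/48 = 3.1667.
Overall: 7.1818 × 1.2041 × 0.73837 × 3.1667 = 20.219.

20.2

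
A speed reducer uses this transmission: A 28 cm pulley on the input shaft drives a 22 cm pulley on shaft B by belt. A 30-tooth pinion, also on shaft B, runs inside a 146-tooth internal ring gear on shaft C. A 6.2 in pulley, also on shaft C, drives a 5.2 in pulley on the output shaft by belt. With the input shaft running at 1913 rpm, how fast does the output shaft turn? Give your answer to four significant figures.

Belt: ratio = 22/28 = 0.78571, so shaft B turns at 1913 / 0.78571 = 2434.7 rpm.
Internal gear: ratio = 146/30 = 4.8667, so shaft C turns at 2434.7 / 4.8667 = 500.29 rpm.
Belt: ratio = 5.2/6.2 = 0.83871, so the output shaft turns at 500.29 / 0.83871 = 596.5 rpm.

596.5 rpm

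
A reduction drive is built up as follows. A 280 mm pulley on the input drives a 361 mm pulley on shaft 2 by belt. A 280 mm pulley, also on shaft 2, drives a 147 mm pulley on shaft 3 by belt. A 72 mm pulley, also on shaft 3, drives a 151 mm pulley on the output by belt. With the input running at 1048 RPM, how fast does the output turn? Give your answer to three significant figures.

Belt: ratio = 361/280 = 1.2893, so shaft 2 turns at 1048 / 1.2893 = 812.85 RPM.
Belt: ratio = 147/280 = 0.525, so shaft 3 turns at 812.85 / 0.525 = 1548.3 RPM.
Belt: ratio = 151/72 = 2.0972, so the output turns at 1548.3 / 2.0972 = 738.26 RPM.

738 RPM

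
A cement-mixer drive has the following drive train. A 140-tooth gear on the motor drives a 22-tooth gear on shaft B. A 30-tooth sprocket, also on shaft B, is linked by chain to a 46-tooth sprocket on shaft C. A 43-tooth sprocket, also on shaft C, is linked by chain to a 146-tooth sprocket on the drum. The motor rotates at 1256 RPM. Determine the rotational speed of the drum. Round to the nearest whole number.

Gear mesh: ratio = 22/140 = 0.15714, so shaft B turns at 1256 / 0.15714 = 7992.7 RPM.
Chain: ratio = 46/30 = 1.5333, so shaft C turns at 7992.7 / 1.5333 = 5212.6 RPM.
Chain: ratio = 146/43 = 3.3953, so the drum turns at 5212.6 / 3.3953 = 1535.2 RPM.

1535 RPM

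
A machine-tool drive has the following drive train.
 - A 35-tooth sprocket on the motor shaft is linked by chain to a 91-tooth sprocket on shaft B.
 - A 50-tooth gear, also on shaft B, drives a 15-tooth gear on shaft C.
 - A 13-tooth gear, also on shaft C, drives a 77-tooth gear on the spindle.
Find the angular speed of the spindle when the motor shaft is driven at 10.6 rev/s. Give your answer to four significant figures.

the motor shaft → shaft B (chain, 91/35): 10.6 ÷ 2.6 = 4.0769 rev/s
shaft B → shaft C (gear mesh, 15/50): 4.0769 ÷ 0.3 = 13.59 rev/s
shaft C → the spindle (gear mesh, 77/13): 13.59 ÷ 5.9231 = 2.2944 rev/s

2.294 rev/s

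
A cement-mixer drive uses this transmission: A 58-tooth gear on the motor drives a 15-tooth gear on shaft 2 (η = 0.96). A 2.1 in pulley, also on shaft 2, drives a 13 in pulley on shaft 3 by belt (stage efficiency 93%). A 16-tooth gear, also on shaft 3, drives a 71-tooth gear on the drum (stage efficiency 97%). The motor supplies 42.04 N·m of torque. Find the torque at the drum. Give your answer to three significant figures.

259 N·m

Gear mesh: ratio = 15/58 = 0.25862; torque at shaft 2 = 42.04 × 0.25862 × 0.96 = 10.438 N·m.
Belt: ratio = 13/2.1 = 6.1905; torque at shaft 3 = 10.438 × 6.1905 × 0.93 = 60.09 N·m.
Gear mesh: ratio = 71/16 = 4.4375; torque at the drum = 60.09 × 4.4375 × 0.97 = 258.65 N·m.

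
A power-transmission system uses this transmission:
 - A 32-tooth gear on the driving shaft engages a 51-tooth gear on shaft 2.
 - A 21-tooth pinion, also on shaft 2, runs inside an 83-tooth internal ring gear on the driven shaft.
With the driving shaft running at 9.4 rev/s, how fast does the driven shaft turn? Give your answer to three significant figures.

1.49 rev/s

Gear mesh: ratio = 51/32 = 1.5938, so shaft 2 turns at 9.4 / 1.5938 = 5.898 rev/s.
Internal gear: ratio = 83/21 = 3.9524, so the driven shaft turns at 5.898 / 3.9524 = 1.4923 rev/s.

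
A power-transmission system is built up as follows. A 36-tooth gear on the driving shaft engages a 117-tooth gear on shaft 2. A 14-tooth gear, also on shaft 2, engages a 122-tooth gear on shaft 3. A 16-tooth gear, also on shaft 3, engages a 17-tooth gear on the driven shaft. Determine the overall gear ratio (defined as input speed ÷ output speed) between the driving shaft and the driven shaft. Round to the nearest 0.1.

Each stage contributes driven/driver: gear mesh 117/36 = 3.25, gear mesh 122/14 = 8.7143, gear mesh 17/16 = 1.0625.
Overall: 3.25 × 8.7143 × 1.0625 = 30.092.

30.1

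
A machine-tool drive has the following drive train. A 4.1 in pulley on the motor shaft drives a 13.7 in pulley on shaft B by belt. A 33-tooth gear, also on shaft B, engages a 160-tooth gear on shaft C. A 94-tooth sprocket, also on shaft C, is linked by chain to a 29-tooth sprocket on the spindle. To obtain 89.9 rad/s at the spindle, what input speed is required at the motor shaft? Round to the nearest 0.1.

449.3 rad/s

Overall ratio R = 3.3415 × 4.8485 × 0.30851 = 4.9982.
Required input speed = output speed × R = 89.9 × 4.9982 = 449.34 rad/s.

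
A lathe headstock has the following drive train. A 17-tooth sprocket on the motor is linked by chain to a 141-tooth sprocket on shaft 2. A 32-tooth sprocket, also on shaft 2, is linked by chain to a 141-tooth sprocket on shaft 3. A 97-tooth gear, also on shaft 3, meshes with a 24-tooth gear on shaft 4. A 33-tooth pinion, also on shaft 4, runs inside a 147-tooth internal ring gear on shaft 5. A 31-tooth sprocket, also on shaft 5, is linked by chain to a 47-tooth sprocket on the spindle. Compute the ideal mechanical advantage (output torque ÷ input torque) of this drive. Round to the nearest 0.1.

61.1

Each stage contributes driven/driver: chain 141/17 = 8.2941, chain 141/32 = 4.4062, gear mesh 24/97 = 0.24742, internal gear 147/33 = 4.4545, chain 47/31 = 1.5161.
Overall: 8.2941 × 4.4062 × 0.24742 × 4.4545 × 1.5161 = 61.069.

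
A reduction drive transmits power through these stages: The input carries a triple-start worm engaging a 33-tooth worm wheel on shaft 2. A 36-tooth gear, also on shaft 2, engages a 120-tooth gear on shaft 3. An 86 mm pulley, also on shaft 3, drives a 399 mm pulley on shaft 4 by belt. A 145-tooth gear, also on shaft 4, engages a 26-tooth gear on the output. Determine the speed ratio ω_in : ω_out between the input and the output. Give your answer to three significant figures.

30.5

Each stage contributes driven/driver: worm 33/3 = 11, gear mesh 120/36 = 3.3333, belt 399/86 = 4.6395, gear mesh 26/145 = 0.17931.
Overall: 11 × 3.3333 × 4.6395 × 0.17931 = 30.504.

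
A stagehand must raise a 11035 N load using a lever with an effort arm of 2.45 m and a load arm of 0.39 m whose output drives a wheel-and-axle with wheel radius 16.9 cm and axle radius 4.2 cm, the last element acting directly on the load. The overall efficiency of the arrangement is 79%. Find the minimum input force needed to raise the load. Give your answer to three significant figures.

Lever MA = effort arm / load arm = 2.45/0.39 = 6.2821.
Wheel-and-axle MA = R/r = 16.9/4.2 = 4.0238.
Combined ideal MA = 6.2821 × 4.0238 = 25.278.
Actual MA = 25.278 × 0.79 = 19.969.
Effort = load / actual MA = 11035 / 19.969 = 552.59 N.

553 N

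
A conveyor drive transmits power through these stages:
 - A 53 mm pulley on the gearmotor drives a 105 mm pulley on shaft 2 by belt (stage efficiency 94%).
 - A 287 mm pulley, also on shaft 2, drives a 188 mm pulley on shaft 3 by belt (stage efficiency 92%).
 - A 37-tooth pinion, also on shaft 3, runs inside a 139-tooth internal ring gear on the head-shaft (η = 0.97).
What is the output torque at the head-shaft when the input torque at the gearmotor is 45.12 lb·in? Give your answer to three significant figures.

185 lb·in

Belt: ratio = 105/53 = 1.9811; torque at shaft 2 = 45.12 × 1.9811 × 0.94 = 84.025 lb·in.
Belt: ratio = 188/287 = 0.65505; torque at shaft 3 = 84.025 × 0.65505 × 0.92 = 50.638 lb·in.
Internal gear: ratio = 139/37 = 3.7568; torque at the head-shaft = 50.638 × 3.7568 × 0.97 = 184.53 lb·in.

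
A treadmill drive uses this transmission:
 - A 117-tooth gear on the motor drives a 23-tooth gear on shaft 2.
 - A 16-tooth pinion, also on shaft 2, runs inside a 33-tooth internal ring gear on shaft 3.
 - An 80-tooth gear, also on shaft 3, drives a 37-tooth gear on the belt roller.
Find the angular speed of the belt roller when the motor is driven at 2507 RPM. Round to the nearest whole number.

13369 RPM

Gear mesh: ratio = 23/117 = 0.19658, so shaft 2 turns at 2507 / 0.19658 = 12753 RPM.
Internal gear: ratio = 33/16 = 2.0625, so shaft 3 turns at 12753 / 2.0625 = 6183.3 RPM.
Gear mesh: ratio = 37/80 = 0.4625, so the belt roller turns at 6183.3 / 0.4625 = 13369 RPM.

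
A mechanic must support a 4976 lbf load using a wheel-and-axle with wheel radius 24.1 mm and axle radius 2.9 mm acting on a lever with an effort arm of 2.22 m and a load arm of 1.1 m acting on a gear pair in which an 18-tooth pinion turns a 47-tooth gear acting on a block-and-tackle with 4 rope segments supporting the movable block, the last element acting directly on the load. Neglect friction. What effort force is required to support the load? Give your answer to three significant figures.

Wheel-and-axle MA = R/r = 24.1/2.9 = 8.3103.
Lever MA = effort arm / load arm = 2.22/1.1 = 2.0182.
Gear pair MA = 47/18 = 2.6111.
Block-and-tackle MA = number of supporting rope parts = 4.
Combined ideal MA = 8.3103 × 2.0182 × 2.6111 × 4 = 175.17.
Effort = load / MA = 4976 / 175.17 = 28.406 lbf.

28.4 lbf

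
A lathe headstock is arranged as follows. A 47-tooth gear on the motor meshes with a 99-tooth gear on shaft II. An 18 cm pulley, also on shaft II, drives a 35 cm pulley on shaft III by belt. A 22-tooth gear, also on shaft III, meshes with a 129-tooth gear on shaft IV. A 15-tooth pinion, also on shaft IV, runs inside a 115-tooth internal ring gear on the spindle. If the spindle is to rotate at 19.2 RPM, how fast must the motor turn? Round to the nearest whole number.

Overall ratio R = 2.1064 × 1.9444 × 5.8636 × 7.6667 = 184.12.
Required input speed = output speed × R = 19.2 × 184.12 = 3535.1 RPM.

3535 RPM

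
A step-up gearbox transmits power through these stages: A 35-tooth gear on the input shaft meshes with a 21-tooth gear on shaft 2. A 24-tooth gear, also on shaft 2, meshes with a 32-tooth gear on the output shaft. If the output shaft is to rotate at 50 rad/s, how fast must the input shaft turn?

40 rad/s

Overall ratio R = 0.6 × 1.3333 = 0.8.
Required input speed = output speed × R = 50 × 0.8 = 40 rad/s.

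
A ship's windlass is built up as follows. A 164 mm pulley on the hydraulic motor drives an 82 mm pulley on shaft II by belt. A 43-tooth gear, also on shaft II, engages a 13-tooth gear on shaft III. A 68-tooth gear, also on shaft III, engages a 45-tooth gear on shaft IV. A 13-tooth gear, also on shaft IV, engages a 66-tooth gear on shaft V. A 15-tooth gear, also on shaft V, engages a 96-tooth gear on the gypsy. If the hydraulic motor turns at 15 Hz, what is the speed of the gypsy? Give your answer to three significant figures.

the hydraulic motor → shaft II (belt, 82/164): 15 ÷ 0.5 = 30 Hz
shaft II → shaft III (gear mesh, 13/43): 30 ÷ 0.30233 = 99.231 Hz
shaft III → shaft IV (gear mesh, 45/68): 99.231 ÷ 0.66176 = 149.95 Hz
shaft IV → shaft V (gear mesh, 66/13): 149.95 ÷ 5.0769 = 29.535 Hz
shaft V → the gypsy (gear mesh, 96/15): 29.535 ÷ 6.4 = 4.6149 Hz

4.61 Hz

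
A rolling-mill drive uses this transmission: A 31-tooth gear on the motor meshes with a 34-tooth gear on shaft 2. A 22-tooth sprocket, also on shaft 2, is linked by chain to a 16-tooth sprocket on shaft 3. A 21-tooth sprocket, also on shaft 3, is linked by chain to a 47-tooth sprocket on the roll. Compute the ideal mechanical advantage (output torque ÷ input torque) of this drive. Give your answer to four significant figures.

Each stage contributes driven/driver: gear mesh 34/31 = 1.0968, chain 16/22 = 0.72727, chain 47/21 = 2.2381.
Overall: 1.0968 × 0.72727 × 2.2381 = 1.7852.

1.785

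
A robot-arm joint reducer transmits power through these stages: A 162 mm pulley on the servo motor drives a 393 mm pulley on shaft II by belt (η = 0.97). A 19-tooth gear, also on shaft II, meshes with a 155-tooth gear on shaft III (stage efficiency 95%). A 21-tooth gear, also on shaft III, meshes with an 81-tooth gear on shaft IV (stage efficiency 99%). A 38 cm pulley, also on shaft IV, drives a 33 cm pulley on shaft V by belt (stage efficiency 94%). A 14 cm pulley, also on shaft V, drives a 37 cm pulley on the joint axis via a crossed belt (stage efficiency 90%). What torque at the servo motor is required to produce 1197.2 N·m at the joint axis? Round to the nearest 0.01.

8.85 N·m

Overall ratio R = 2.4259 × 8.1579 × 3.8571 × 0.86842 × 2.6429 = 175.2; overall efficiency η = 0.97 × 0.95 × 0.99 × 0.94 × 0.90 = 0.7718.
Input torque = output torque / (R × η) = 1197.2 / (175.2 × 0.7718) = 8.854 N·m.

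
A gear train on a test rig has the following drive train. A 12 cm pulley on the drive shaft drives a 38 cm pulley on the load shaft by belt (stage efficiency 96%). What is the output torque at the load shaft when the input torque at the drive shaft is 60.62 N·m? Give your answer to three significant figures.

Belt: ratio = 38/12 = 3.1667; torque at the load shaft = 60.62 × 3.1667 × 0.96 = 184.28 N·m.

184 N·m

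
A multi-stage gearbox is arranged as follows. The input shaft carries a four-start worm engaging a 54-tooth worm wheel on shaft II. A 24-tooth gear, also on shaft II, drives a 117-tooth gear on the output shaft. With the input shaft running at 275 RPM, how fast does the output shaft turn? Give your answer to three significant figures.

worm 54/4 = 13.5 → 275/13.5 = 20.37 RPM
gear mesh 117/24 = 4.875 → 20.37/4.875 = 4.1785 RPM

4.18 RPM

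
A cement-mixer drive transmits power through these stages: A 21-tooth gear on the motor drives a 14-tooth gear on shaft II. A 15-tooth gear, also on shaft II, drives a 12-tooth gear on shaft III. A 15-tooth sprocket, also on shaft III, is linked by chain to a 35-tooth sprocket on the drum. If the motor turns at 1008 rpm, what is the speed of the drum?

the motor → shaft II (gear mesh, 14/21): 1008 ÷ 0.66667 = 1512 rpm
shaft II → shaft III (gear mesh, 12/15): 1512 ÷ 0.8 = 1890 rpm
shaft III → the drum (chain, 35/15): 1890 ÷ 2.3333 = 810 rpm

810 rpm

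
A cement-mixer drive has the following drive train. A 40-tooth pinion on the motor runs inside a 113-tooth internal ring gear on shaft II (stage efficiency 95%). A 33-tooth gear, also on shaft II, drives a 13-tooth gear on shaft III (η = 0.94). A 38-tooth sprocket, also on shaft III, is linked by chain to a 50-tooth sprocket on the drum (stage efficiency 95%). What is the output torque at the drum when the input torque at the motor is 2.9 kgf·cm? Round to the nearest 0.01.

Internal gear: ratio = 113/40 = 2.825; torque at shaft II = 2.9 × 2.825 × 0.95 = 7.7829 kgf·cm.
Gear mesh: ratio = 13/33 = 0.39394; torque at shaft III = 7.7829 × 0.39394 × 0.94 = 2.882 kgf·cm.
Chain: ratio = 50/38 = 1.3158; torque at the drum = 2.882 × 1.3158 × 0.95 = 3.6025 kgf·cm.

3.60 kgf·cm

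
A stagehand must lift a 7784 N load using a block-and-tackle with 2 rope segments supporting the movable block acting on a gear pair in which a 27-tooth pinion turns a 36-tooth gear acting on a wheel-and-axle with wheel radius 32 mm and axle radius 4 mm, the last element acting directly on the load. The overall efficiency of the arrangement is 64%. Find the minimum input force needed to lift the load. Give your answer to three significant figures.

Block-and-tackle MA = number of supporting rope parts = 2.
Gear pair MA = 36/27 = 1.3333.
Wheel-and-axle MA = R/r = 32/4 = 8.
Combined ideal MA = 2 × 1.3333 × 8 = 21.333.
Actual MA = 21.333 × 0.64 = 13.653.
Effort = load / actual MA = 7784 / 13.653 = 570.12 N.

570 N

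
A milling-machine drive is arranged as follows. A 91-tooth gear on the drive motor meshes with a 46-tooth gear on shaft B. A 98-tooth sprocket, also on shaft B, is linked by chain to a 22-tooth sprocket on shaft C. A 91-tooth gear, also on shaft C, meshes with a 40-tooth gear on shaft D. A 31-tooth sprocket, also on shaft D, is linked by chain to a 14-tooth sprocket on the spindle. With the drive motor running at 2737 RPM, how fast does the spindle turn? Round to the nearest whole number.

the drive motor → shaft B (gear mesh, 46/91): 2737 ÷ 0.50549 = 5414.5 RPM
shaft B → shaft C (chain, 22/98): 5414.5 ÷ 0.22449 = 24119 RPM
shaft C → shaft D (gear mesh, 40/91): 24119 ÷ 0.43956 = 54871 RPM
shaft D → the spindle (chain, 14/31): 54871 ÷ 0.45161 = 1.215e+05 RPM

121500 RPM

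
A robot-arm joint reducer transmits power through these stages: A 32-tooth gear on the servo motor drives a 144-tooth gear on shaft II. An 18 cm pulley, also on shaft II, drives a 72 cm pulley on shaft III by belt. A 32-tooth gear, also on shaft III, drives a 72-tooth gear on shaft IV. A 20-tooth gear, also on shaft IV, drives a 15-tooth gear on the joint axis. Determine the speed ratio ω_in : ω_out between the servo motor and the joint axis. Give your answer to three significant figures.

30.4

Each stage contributes driven/driver: gear mesh 144/32 = 4.5, belt 72/18 = 4, gear mesh 72/32 = 2.25, gear mesh 15/20 = 0.75.
Overall: 4.5 × 4 × 2.25 × 0.75 = 30.375.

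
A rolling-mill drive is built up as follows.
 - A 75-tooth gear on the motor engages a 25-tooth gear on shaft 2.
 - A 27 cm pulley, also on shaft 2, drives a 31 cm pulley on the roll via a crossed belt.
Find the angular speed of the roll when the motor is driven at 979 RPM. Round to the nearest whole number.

the motor → shaft 2 (gear mesh, 25/75): 979 ÷ 0.33333 = 2937 RPM
shaft 2 → the roll (belt, 31/27): 2937 ÷ 1.1481 = 2558 RPM

2558 RPM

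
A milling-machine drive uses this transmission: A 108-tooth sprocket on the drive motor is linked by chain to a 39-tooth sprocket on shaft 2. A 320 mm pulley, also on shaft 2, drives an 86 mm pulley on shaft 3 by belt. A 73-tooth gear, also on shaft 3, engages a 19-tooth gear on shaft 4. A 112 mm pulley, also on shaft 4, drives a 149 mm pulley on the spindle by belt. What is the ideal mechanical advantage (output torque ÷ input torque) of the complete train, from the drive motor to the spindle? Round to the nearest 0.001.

Each stage contributes driven/driver: chain 39/108 = 0.36111, belt 86/320 = 0.26875, gear mesh 19/73 = 0.26027, belt 149/112 = 1.3304.
Overall: 0.36111 × 0.26875 × 0.26027 × 1.3304 = 0.033604.

0.034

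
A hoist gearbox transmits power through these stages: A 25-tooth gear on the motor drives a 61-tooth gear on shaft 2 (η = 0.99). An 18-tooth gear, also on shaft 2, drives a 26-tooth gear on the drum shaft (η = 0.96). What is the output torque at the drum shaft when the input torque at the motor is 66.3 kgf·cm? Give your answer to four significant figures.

Gear mesh: ratio = 61/25 = 2.44; torque at shaft 2 = 66.3 × 2.44 × 0.99 = 160.15 kgf·cm.
Gear mesh: ratio = 26/18 = 1.4444; torque at the drum shaft = 160.15 × 1.4444 × 0.96 = 222.08 kgf·cm.

222.1 kgf·cm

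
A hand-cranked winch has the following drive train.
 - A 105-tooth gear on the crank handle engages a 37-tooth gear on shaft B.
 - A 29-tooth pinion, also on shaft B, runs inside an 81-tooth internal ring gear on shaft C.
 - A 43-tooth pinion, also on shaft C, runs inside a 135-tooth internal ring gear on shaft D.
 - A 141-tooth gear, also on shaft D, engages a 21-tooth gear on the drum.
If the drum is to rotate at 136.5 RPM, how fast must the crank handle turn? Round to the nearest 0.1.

62.8 RPM

Overall ratio R = 0.35238 × 2.7931 × 3.1395 × 0.14894 = 0.46022.
Required input speed = output speed × R = 136.5 × 0.46022 = 62.82 RPM.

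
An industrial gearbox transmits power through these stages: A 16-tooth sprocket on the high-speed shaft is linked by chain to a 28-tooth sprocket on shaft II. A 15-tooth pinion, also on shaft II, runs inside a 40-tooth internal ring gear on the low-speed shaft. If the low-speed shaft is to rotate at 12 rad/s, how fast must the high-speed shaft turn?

Overall ratio R = 1.75 × 2.6667 = 4.6667.
Required input speed = output speed × R = 12 × 4.6667 = 56 rad/s.

56 rad/s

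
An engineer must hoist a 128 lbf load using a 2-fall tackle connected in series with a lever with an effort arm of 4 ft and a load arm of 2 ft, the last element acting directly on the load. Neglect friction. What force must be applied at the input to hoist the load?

32 lbf

Block-and-tackle MA = number of supporting rope parts = 2.
Lever MA = effort arm / load arm = 4/2 = 2.
Combined ideal MA = 2 × 2 = 4.
Effort = load / MA = 128 / 4 = 32 lbf.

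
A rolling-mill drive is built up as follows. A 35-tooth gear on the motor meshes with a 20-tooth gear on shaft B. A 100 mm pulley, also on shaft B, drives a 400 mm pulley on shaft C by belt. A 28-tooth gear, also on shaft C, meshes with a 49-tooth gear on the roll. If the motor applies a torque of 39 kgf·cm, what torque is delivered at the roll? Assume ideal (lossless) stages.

Gear mesh: ratio = 20/35 = 0.57143; torque at shaft B = 39 × 0.57143 = 22.286 kgf·cm.
Belt: ratio = 400/100 = 4; torque at shaft C = 22.286 × 4 = 89.143 kgf·cm.
Gear mesh: ratio = 49/28 = 1.75; torque at the roll = 89.143 × 1.75 = 156 kgf·cm.

156 kgf·cm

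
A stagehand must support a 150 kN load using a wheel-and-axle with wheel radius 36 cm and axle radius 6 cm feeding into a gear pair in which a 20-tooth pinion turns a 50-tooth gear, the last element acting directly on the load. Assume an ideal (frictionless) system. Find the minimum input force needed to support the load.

10 kN

Wheel-and-axle MA = R/r = 36/6 = 6.
Gear pair MA = 50/20 = 2.5.
Combined ideal MA = 6 × 2.5 = 15.
Effort = load / MA = 150 / 15 = 10 kN.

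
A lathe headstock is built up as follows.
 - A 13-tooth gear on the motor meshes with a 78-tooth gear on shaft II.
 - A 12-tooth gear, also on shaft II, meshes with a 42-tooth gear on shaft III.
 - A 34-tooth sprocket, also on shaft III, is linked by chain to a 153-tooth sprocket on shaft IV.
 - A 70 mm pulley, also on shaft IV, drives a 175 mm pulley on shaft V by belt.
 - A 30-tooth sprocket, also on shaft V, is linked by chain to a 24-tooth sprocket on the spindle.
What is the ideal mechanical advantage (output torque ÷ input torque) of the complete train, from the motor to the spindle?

Each stage contributes driven/driver: gear mesh 78/13 = 6, gear mesh 42/12 = 3.5, chain 153/34 = 4.5, belt 175/70 = 2.5, chain 24/30 = 0.8.
Overall: 6 × 3.5 × 4.5 × 2.5 × 0.8 = 189.

189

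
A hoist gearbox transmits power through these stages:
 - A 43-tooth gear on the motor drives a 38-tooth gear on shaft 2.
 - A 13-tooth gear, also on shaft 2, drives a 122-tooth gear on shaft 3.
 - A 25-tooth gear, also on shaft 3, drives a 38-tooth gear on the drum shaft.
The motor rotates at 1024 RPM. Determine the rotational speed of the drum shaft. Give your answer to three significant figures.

gear mesh 38/43 = 0.88372 → 1024/0.88372 = 1158.7 RPM
gear mesh 122/13 = 9.3846 → 1158.7/9.3846 = 123.47 RPM
gear mesh 38/25 = 1.52 → 123.47/1.52 = 81.232 RPM

81.2 RPM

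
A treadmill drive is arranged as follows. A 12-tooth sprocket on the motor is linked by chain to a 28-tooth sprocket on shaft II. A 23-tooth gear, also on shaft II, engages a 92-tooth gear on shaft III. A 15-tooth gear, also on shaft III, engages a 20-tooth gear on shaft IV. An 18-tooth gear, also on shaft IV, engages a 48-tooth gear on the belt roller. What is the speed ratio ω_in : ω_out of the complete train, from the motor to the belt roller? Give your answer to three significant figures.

Each stage contributes driven/driver: chain 28/12 = 2.3333, gear mesh 92/23 = 4, gear mesh 20/15 = 1.3333, gear mesh 48/18 = 2.6667.
Overall: 2.3333 × 4 × 1.3333 × 2.6667 = 33.185.

33.2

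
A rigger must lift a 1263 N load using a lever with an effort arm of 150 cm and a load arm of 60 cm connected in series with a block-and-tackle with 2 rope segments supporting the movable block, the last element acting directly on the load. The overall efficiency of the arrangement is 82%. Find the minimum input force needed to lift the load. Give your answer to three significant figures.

Lever MA = effort arm / load arm = 150/60 = 2.5.
Block-and-tackle MA = number of supporting rope parts = 2.
Combined ideal MA = 2.5 × 2 = 5.
Actual MA = 5 × 0.82 = 4.1.
Effort = load / actual MA = 1263 / 4.1 = 308.05 N.

308 N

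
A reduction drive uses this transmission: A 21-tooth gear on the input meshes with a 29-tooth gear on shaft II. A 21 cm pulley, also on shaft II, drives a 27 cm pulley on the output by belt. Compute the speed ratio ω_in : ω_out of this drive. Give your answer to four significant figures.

1.776

Each stage contributes driven/driver: gear mesh 29/21 = 1.381, belt 27/21 = 1.2857.
Overall: 1.381 × 1.2857 = 1.7755.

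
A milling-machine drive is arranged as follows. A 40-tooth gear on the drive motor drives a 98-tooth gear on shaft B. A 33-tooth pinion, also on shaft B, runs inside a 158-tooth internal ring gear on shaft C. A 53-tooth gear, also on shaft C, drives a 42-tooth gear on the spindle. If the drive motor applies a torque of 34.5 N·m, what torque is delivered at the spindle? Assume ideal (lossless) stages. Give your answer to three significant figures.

After the gear mesh (98/40): 34.5 × 2.45 = 84.525 N·m
After the internal gear (158/33): 84.525 × 4.7879 = 404.7 N·m
After the gear mesh (42/53): 404.7 × 0.79245 = 320.7 N·m

321 N·m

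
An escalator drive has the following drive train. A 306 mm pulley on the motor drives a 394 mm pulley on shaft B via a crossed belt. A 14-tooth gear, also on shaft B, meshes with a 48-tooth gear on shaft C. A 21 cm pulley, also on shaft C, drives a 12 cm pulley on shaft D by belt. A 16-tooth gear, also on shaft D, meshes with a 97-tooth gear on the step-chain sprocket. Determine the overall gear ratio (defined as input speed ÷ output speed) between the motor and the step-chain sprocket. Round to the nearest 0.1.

Each stage contributes driven/driver: belt 394/306 = 1.2876, gear mesh 48/14 = 3.4286, belt 12/21 = 0.57143, gear mesh 97/16 = 6.0625.
Overall: 1.2876 × 3.4286 × 0.57143 × 6.0625 = 15.293.

15.3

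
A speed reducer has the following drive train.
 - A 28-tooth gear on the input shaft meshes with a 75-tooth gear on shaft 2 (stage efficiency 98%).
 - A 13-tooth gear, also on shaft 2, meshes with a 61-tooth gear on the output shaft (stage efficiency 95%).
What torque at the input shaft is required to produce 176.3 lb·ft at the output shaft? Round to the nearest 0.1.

Overall ratio R = 2.6786 × 4.6923 = 12.569; overall efficiency η = 0.98 × 0.95 = 0.9310.
Input torque = output torque / (R × η) = 176.3 / (12.569 × 0.9310) = 15.067 lb·ft.

15.1 lb·ft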